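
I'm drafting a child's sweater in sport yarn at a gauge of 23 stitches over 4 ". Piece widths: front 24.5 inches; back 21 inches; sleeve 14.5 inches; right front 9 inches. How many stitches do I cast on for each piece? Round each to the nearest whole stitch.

Rate = 23/4 = 5.75 sts per in.
front: 24.5 × 5.75 = 140.88 → 141.
back: 21 × 5.75 = 120.75 → 121.
sleeve: 14.5 × 5.75 = 83.38 → 83.
right front: 9 × 5.75 = 51.75 → 52.

front 141; back 121; sleeve 83; right front 52.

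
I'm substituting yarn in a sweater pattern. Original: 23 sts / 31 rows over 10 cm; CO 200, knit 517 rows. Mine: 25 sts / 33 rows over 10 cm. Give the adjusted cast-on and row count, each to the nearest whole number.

Stitches: 200 × 25/23 = 217.39 → 217.
Rows: 517 × 33/31 = 550.35 → 550.

Cast on 217 stitches; work 550 rows.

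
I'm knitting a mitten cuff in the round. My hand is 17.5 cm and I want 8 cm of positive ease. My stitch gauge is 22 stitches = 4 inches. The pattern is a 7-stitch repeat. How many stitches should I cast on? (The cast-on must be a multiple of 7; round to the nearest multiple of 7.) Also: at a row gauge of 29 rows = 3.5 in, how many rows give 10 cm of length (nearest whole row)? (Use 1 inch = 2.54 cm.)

Finished = 17.5 + 8 = 25.5 cm.
25.5 cm × 1/2.54 = 10.04 inches.
22/4 = 5.5 sts per in; 10.04 × 5.5 = 55.22 sts.
Nearest multiple of 7 → 56.
10 cm = 3.94 inches; × 8.286 = 32.62 → 33 rows.

Cast on 56 stitches; work 33 rows.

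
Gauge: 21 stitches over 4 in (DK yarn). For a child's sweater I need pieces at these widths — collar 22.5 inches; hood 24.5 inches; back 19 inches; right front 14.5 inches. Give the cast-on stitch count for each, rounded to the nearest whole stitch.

Rate = 21/4 = 5.25 sts per in.
collar: 22.5 × 5.25 = 118.12 → 118.
hood: 24.5 × 5.25 = 128.62 → 129.
back: 19 × 5.25 = 99.75 → 100.
right front: 14.5 × 5.25 = 76.12 → 76.

collar 118; hood 129; back 100; right front 76.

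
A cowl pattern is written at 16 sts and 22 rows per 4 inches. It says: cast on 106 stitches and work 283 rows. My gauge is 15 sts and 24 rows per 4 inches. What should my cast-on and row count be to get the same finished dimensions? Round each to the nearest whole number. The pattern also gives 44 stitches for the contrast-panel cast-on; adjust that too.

Stitches: 106 × 15/16 = 99.38 → 99.
Rows: 283 × 24/22 = 308.73 → 309.
contrast-panel cast-on: 44 × 15/16 = 41.25 → 41.

Cast on 99 stitches; work 309 rows; contrast-panel cast-on 41 stitches.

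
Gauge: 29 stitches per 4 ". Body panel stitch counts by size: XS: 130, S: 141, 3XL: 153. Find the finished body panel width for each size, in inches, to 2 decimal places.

29/4 = 7.25 sts per in.
XS: 130 / 7.25 = 17.931 → 17.93 in.
S: 141 / 7.25 = 19.448 → 19.45 in.
3XL: 153 / 7.25 = 21.103 → 21.10 in.

XS 17.93 inches; S 19.45 inches; 3XL 21.10 inches.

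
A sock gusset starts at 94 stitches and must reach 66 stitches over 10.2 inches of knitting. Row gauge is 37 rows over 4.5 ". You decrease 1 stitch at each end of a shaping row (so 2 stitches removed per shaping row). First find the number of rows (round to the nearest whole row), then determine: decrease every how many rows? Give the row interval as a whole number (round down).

Decrease every 6th row.

Rows = 10.2 × 8.222 = 83.9 → 84 rows.
Stitches to remove: 28 → 14 shaping rows (at 2 st each).
84 / 14 = 6.00 → every 6 rows.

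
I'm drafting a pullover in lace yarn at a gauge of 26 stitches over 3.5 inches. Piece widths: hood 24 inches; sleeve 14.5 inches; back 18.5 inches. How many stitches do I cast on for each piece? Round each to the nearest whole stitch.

hood 178; sleeve 108; back 137.

Rate = 26/3.5 = 7.429 sts per in.
hood: 24 × 7.429 = 178.29 → 178.
sleeve: 14.5 × 7.429 = 107.71 → 108.
back: 18.5 × 7.429 = 137.43 → 137.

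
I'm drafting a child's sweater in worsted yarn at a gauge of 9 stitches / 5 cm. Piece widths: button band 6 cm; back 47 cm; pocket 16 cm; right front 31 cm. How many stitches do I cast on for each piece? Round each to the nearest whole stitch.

Rate = 9/5 = 1.8 sts per cm.
button band: 6 × 1.8 = 10.80 → 11.
back: 47 × 1.8 = 84.60 → 85.
pocket: 16 × 1.8 = 28.80 → 29.
right front: 31 × 1.8 = 55.80 → 56.

button band 11; back 85; pocket 29; right front 56.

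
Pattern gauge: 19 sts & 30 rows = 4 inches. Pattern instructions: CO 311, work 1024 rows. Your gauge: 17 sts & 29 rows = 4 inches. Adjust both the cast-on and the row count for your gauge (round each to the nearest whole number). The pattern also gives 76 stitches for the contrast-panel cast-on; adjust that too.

Cast on 278 stitches; work 990 rows; contrast-panel cast-on 68 stitches.

Stitches: 311 × 17/19 = 278.26 → 278.
Rows: 1024 × 29/30 = 989.87 → 990.
contrast-panel cast-on: 76 × 17/19 = 68.00 → 68.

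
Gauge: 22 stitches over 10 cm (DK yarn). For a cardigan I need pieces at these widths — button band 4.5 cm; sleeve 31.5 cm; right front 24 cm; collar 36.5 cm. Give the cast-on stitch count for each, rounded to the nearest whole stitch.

Rate = 22/10 = 2.2 sts per cm.
button band: 4.5 × 2.2 = 9.90 → 10.
sleeve: 31.5 × 2.2 = 69.30 → 69.
right front: 24 × 2.2 = 52.80 → 53.
collar: 36.5 × 2.2 = 80.30 → 80.

button band 10; sleeve 69; right front 53; collar 80.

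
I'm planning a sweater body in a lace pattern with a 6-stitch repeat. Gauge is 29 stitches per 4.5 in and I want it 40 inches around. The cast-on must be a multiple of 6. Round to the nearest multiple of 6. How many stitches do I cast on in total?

CO 258 sts.

29 / 4.5 = 6.444 sts per inch.
40 × 6.444 = 257.78 sts.
Nearest multiple of 6: 258.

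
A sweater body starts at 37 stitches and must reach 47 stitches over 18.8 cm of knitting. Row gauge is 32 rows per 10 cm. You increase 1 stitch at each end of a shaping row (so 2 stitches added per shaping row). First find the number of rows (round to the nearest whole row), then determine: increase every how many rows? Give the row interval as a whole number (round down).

Rows = 18.8 × 3.2 = 60.2 → 60 rows.
Stitches to add: 10 → 5 shaping rows (at 2 st each).
60 / 5 = 12.00 → every 12 rows.

Increase every 12th row.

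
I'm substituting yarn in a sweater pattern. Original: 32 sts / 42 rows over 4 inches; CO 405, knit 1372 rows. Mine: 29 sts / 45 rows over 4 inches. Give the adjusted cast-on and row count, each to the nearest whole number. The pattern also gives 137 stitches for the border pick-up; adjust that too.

Cast on 367 stitches; work 1470 rows; border pick-up 124 stitches.

Stitches: 405 × 29/32 = 367.03 → 367.
Rows: 1372 × 45/42 = 1470.00 → 1470.
border pick-up: 137 × 29/32 = 124.16 → 124.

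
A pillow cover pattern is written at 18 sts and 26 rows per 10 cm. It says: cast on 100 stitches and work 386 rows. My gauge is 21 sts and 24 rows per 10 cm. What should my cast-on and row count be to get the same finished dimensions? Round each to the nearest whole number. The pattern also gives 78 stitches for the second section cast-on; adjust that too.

Cast on 117 stitches; work 356 rows; second section cast-on 91 stitches.

Stitches: 100 × 21/18 = 116.67 → 117.
Rows: 386 × 24/26 = 356.31 → 356.
second section cast-on: 78 × 21/18 = 91.00 → 91.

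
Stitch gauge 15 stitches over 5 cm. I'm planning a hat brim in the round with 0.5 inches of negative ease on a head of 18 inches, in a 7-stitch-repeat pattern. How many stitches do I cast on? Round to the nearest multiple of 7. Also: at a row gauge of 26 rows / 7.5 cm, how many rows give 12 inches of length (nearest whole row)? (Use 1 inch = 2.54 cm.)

Cast on 133 stitches; work 106 rows.

Finished = 18 − 0.5 = 17.5 inches.
17.5 inches × 2.54 = 44.45 cm.
15/5 = 3 sts per cm; 44.45 × 3 = 133.35 sts.
Nearest multiple of 7 → 133.
12 inches = 30.48 cm; × 3.467 = 105.66 → 106 rows.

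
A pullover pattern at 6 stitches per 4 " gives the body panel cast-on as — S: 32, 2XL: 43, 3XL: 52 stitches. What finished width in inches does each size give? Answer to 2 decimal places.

S 21.33 inches; 2XL 28.67 inches; 3XL 34.67 inches.

6/4 = 1.5 sts per in.
S: 32 / 1.5 = 21.333 → 21.33 in.
2XL: 43 / 1.5 = 28.667 → 28.67 in.
3XL: 52 / 1.5 = 34.667 → 34.67 in.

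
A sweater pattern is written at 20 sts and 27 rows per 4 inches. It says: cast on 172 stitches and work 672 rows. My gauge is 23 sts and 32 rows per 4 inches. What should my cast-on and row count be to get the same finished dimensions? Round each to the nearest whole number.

Stitches: 172 × 23/20 = 197.80 → 198.
Rows: 672 × 32/27 = 796.44 → 796.

Cast on 198 stitches; work 796 rows.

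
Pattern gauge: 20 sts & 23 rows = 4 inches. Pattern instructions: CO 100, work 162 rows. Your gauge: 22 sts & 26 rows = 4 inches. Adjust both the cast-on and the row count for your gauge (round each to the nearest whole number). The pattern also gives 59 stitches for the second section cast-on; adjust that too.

Stitches: 100 × 22/20 = 110.00 → 110.
Rows: 162 × 26/23 = 183.13 → 183.
second section cast-on: 59 × 22/20 = 64.90 → 65.

Cast on 110 stitches; work 183 rows; second section cast-on 65 stitches.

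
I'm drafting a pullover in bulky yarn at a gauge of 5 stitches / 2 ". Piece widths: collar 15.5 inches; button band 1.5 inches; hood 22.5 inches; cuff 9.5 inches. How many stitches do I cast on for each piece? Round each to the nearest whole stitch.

Rate = 5/2 = 2.5 sts per in.
collar: 15.5 × 2.5 = 38.75 → 39.
button band: 1.5 × 2.5 = 3.75 → 4.
hood: 22.5 × 2.5 = 56.25 → 56.
cuff: 9.5 × 2.5 = 23.75 → 24.

collar 39; button band 4; hood 56; cuff 24.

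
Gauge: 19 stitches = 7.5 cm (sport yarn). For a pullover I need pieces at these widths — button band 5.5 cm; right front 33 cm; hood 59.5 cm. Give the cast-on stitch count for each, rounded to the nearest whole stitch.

Rate = 19/7.5 = 2.533 sts per cm.
button band: 5.5 × 2.533 = 13.93 → 14.
right front: 33 × 2.533 = 83.60 → 84.
hood: 59.5 × 2.533 = 150.73 → 151.

button band 14; right front 84; hood 151.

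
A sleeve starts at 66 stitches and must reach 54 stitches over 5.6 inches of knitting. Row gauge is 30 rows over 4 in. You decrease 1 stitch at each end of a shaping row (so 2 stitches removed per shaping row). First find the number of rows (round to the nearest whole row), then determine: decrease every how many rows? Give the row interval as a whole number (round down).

Decrease every 7th row.

Rows = 5.6 × 7.5 = 42.0 → 42 rows.
Stitches to remove: 12 → 6 shaping rows (at 2 st each).
42 / 6 = 7.00 → every 7 rows.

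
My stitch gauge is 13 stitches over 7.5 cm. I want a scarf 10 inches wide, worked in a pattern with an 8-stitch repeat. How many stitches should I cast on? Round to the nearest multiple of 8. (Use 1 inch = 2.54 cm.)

10 in = 10 × 2.54 = 25.40 cm.
13 / 7.5 = 1.733 sts/cm.
25.40 × 1.733 = 44.03 sts.
→ 48.

CO 48 sts.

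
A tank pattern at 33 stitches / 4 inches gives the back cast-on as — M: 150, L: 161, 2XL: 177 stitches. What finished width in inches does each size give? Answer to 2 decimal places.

M 18.18 inches; L 19.52 inches; 2XL 21.45 inches.

33/4 = 8.25 sts per in.
M: 150 / 8.25 = 18.182 → 18.18 in.
L: 161 / 8.25 = 19.515 → 19.52 in.
2XL: 177 / 8.25 = 21.455 → 21.45 in.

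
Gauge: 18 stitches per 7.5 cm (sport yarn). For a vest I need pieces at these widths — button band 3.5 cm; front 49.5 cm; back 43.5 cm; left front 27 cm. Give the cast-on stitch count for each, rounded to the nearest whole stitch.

button band 8; front 119; back 104; left front 65.

Rate = 18/7.5 = 2.4 sts per cm.
button band: 3.5 × 2.4 = 8.40 → 8.
front: 49.5 × 2.4 = 118.80 → 119.
back: 43.5 × 2.4 = 104.40 → 104.
left front: 27 × 2.4 = 64.80 → 65.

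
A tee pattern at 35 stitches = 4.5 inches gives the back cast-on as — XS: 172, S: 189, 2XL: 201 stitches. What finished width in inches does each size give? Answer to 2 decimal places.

35/4.5 = 7.778 sts per in.
XS: 172 / 7.778 = 22.114 → 22.11 in.
S: 189 / 7.778 = 24.300 → 24.30 in.
2XL: 201 / 7.778 = 25.843 → 25.84 in.

XS 22.11 inches; S 24.30 inches; 2XL 25.84 inches.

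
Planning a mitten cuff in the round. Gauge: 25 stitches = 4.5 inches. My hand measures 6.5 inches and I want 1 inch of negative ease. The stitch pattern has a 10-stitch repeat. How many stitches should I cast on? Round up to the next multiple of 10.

Finished = 6.5 − 1 = 5.5 inches.
25 / 4.5 = 5.556 sts/in.
5.5 × 5.556 = 30.56 sts.
Next multiple of 10: 40.

40 stitches.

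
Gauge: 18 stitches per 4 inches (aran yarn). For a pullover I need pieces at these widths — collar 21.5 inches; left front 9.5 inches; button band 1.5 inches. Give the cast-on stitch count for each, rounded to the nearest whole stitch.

collar 97; left front 43; button band 7.

Rate = 18/4 = 4.5 sts per in.
collar: 21.5 × 4.5 = 96.75 → 97.
left front: 9.5 × 4.5 = 42.75 → 43.
button band: 1.5 × 4.5 = 6.75 → 7.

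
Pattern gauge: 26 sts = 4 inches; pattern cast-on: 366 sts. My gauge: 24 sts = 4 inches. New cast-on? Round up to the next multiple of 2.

Scale factor = 24 / 26 = 0.923.
366 × 24 / 26 = 337.85 sts.
→ 338 sts.

CO 338 sts.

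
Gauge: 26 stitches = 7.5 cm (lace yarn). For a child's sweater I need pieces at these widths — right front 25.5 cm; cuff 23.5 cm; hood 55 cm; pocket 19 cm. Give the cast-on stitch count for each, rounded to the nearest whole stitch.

Rate = 26/7.5 = 3.467 sts per cm.
right front: 25.5 × 3.467 = 88.40 → 88.
cuff: 23.5 × 3.467 = 81.47 → 81.
hood: 55 × 3.467 = 190.67 → 191.
pocket: 19 × 3.467 = 65.87 → 66.

right front 88; cuff 81; hood 191; pocket 66.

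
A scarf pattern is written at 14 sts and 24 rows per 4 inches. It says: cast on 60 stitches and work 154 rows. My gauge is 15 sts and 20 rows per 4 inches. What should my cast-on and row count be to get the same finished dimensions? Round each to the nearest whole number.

Cast on 64 stitches; work 128 rows.

Stitches: 60 × 15/14 = 64.29 → 64.
Rows: 154 × 20/24 = 128.33 → 128.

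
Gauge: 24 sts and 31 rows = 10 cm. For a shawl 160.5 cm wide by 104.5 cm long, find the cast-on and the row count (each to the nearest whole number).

Cast on 385 stitches and work 324 rows.

Stitch gauge = 24/10 = 2.4 sts/cm; 160.5 × 2.4 = 385.20 → 385 sts.
Row gauge = 31/10 = 3.1 rows/cm; 104.5 × 3.1 = 323.95 → 324 rows.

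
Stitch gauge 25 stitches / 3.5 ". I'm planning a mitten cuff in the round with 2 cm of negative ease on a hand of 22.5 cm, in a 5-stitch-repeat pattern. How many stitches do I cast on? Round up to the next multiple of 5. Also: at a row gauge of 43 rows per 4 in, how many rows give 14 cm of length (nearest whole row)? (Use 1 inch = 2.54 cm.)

Finished = 22.5 − 2 = 20.5 cm.
20.5 cm × 1/2.54 = 8.07 inches.
25/3.5 = 7.143 sts per in; 8.07 × 7.143 = 57.65 sts.
Next multiple of 5 → 60.
14 cm = 5.51 inches; × 10.75 = 59.25 → 59 rows.

Cast on 60 stitches; work 59 rows.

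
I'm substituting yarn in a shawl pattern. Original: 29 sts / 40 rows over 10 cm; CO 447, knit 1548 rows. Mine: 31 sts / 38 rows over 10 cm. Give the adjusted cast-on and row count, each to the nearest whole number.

Cast on 478 stitches; work 1471 rows.

Stitches: 447 × 31/29 = 477.83 → 478.
Rows: 1548 × 38/40 = 1470.60 → 1471.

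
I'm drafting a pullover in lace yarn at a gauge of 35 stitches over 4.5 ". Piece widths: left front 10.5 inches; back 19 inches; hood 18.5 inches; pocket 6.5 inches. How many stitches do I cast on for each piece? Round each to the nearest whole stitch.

Rate = 35/4.5 = 7.778 sts per in.
left front: 10.5 × 7.778 = 81.67 → 82.
back: 19 × 7.778 = 147.78 → 148.
hood: 18.5 × 7.778 = 143.89 → 144.
pocket: 6.5 × 7.778 = 50.56 → 51.

left front 82; back 148; hood 144; pocket 51.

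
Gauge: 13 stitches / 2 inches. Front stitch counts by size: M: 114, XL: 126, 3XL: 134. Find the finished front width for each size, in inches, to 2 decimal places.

M 17.54 inches; XL 19.38 inches; 3XL 20.62 inches.

13/2 = 6.5 sts per in.
M: 114 / 6.5 = 17.538 → 17.54 in.
XL: 126 / 6.5 = 19.385 → 19.38 in.
3XL: 134 / 6.5 = 20.615 → 20.62 in.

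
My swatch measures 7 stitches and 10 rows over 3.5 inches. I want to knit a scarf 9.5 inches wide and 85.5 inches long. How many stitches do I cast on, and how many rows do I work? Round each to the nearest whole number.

Stitch gauge = 7/3.5 = 2 sts/in; 9.5 × 2 = 19.00 → 19 sts.
Row gauge = 10/3.5 = 2.857 rows/in; 85.5 × 2.857 = 244.29 → 244 rows.

Cast on 19 stitches and work 244 rows.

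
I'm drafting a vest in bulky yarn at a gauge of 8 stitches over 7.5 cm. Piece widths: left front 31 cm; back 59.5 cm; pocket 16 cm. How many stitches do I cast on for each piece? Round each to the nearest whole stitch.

left front 33; back 63; pocket 17.

Rate = 8/7.5 = 1.067 sts per cm.
left front: 31 × 1.067 = 33.07 → 33.
back: 59.5 × 1.067 = 63.47 → 63.
pocket: 16 × 1.067 = 17.07 → 17.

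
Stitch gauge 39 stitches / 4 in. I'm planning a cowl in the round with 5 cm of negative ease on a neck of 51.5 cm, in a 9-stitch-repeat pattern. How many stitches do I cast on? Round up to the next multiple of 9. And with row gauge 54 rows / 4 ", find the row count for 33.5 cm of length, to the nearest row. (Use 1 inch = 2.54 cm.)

Finished = 51.5 − 5 = 46.5 cm.
46.5 cm × 1/2.54 = 18.31 inches.
39/4 = 9.75 sts per in; 18.31 × 9.75 = 178.49 sts.
Next multiple of 9 → 180.
33.5 cm = 13.19 inches; × 13.5 = 178.05 → 178 rows.

Cast on 180 stitches; work 178 rows.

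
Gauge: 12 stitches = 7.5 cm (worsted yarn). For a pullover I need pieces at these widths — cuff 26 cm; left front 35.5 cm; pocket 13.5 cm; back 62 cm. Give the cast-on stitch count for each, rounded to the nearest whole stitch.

cuff 42; left front 57; pocket 22; back 99.

Rate = 12/7.5 = 1.6 sts per cm.
cuff: 26 × 1.6 = 41.60 → 42.
left front: 35.5 × 1.6 = 56.80 → 57.
pocket: 13.5 × 1.6 = 21.60 → 22.
back: 62 × 1.6 = 99.20 → 99.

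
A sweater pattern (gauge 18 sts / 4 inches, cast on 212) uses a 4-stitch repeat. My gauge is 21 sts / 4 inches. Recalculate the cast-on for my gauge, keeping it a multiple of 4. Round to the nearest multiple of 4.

Cast on 248 stitches.

212 × 21 / 18 = 247.33.
Nearest multiple of 4: 248.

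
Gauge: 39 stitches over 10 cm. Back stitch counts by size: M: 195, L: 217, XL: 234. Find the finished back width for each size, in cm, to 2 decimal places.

M 50.00 cm; L 55.64 cm; XL 60.00 cm.

39/10 = 3.9 sts per cm.
M: 195 / 3.9 = 50.000 → 50.00 cm.
L: 217 / 3.9 = 55.641 → 55.64 cm.
XL: 234 / 3.9 = 60.000 → 60.00 cm.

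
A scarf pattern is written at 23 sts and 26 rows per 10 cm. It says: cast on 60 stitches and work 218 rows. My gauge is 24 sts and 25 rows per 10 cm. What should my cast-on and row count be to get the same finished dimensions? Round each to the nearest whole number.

Stitches: 60 × 24/23 = 62.61 → 63.
Rows: 218 × 25/26 = 209.62 → 210.

Cast on 63 stitches; work 210 rows.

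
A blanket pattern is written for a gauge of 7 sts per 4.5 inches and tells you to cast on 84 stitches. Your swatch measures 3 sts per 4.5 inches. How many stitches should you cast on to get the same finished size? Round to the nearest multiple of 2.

Cast on 36 stitches.

Scale factor = 3 / 7 = 0.429.
84 × 3 / 7 = 36.00 sts.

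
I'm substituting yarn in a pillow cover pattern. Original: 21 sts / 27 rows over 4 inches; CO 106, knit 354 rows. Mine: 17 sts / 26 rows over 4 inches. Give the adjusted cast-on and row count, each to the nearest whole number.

Stitches: 106 × 17/21 = 85.81 → 86.
Rows: 354 × 26/27 = 340.89 → 341.

Cast on 86 stitches; work 341 rows.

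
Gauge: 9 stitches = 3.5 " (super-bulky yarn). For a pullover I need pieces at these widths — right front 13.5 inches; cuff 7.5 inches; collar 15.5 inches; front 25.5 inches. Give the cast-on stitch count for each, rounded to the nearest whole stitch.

Rate = 9/3.5 = 2.571 sts per in.
right front: 13.5 × 2.571 = 34.71 → 35.
cuff: 7.5 × 2.571 = 19.29 → 19.
collar: 15.5 × 2.571 = 39.86 → 40.
front: 25.5 × 2.571 = 65.57 → 66.

right front 35; cuff 19; collar 40; front 66.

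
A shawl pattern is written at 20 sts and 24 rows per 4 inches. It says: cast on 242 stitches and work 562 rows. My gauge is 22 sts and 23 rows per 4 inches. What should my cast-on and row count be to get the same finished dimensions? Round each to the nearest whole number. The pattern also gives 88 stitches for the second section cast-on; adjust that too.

Stitches: 242 × 22/20 = 266.20 → 266.
Rows: 562 × 23/24 = 538.58 → 539.
second section cast-on: 88 × 22/20 = 96.80 → 97.

Cast on 266 stitches; work 539 rows; second section cast-on 97 stitches.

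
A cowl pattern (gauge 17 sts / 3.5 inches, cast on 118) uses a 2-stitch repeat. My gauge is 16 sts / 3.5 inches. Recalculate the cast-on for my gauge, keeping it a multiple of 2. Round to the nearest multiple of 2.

118 × 16 / 17 = 111.06.
Nearest multiple of 2: 112.

Cast on 112 stitches.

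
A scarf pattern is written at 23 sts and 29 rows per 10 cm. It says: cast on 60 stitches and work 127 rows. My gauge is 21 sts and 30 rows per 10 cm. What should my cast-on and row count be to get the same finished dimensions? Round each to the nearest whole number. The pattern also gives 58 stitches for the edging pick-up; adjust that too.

Stitches: 60 × 21/23 = 54.78 → 55.
Rows: 127 × 30/29 = 131.38 → 131.
edging pick-up: 58 × 21/23 = 52.96 → 53.

Cast on 55 stitches; work 131 rows; edging pick-up 53 stitches.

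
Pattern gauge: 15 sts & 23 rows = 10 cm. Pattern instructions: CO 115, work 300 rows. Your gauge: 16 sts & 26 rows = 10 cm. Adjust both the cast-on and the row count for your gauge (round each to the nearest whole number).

Stitches: 115 × 16/15 = 122.67 → 123.
Rows: 300 × 26/23 = 339.13 → 339.

Cast on 123 stitches; work 339 rows.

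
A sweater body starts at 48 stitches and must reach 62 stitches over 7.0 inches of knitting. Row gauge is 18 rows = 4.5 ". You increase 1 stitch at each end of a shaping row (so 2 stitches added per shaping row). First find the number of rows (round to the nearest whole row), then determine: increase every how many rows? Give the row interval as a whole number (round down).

Increase every 4th row.

Rows = 7.0 × 4 = 28.0 → 28 rows.
Stitches to add: 14 → 7 shaping rows (at 2 st each).
28 / 7 = 4.00 → every 4 rows.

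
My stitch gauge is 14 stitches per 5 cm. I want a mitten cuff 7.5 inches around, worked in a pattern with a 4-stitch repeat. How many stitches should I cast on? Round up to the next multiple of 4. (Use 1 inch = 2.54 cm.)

7.5 in = 7.5 × 2.54 = 19.05 cm.
14 / 5 = 2.8 sts/cm.
19.05 × 2.8 = 53.34 sts.
→ 56.

56 stitches.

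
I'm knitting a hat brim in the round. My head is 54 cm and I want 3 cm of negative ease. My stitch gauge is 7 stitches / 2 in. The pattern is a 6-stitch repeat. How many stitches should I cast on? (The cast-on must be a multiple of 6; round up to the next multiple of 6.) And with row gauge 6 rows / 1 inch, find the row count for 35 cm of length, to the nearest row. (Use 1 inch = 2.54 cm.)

Cast on 72 stitches; work 83 rows.

Finished = 54 − 3 = 51 cm.
51 cm × 1/2.54 = 20.08 inches.
7/2 = 3.5 sts per in; 20.08 × 3.5 = 70.28 sts.
Next multiple of 6 → 72.
35 cm = 13.78 inches; × 6 = 82.68 → 83 rows.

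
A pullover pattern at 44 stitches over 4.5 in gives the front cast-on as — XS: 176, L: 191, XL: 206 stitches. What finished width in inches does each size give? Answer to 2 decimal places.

44/4.5 = 9.778 sts per in.
XS: 176 / 9.778 = 18.000 → 18.00 in.
L: 191 / 9.778 = 19.534 → 19.53 in.
XL: 206 / 9.778 = 21.068 → 21.07 in.

XS 18.00 inches; L 19.53 inches; XL 21.07 inches.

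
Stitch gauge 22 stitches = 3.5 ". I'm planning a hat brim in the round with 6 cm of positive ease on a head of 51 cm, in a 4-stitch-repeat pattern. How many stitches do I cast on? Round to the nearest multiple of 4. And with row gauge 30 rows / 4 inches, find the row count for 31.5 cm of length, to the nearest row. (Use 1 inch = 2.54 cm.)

Cast on 140 stitches; work 93 rows.

Finished = 51 + 6 = 57 cm.
57 cm × 1/2.54 = 22.44 inches.
22/3.5 = 6.286 sts per in; 22.44 × 6.286 = 141.06 sts.
Nearest multiple of 4 → 140.
31.5 cm = 12.40 inches; × 7.5 = 93.01 → 93 rows.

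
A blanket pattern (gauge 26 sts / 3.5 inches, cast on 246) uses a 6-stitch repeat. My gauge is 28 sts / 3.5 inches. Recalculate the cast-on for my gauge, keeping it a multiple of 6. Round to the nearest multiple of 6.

246 × 28 / 26 = 264.92.
Nearest multiple of 6: 264.

264 stitches.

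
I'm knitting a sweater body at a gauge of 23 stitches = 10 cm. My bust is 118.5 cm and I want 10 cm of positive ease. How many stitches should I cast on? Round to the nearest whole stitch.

Finished = 118.5 + 10 = 128.5 cm.
23 / 10 = 2.3 sts per cm.
128.50 × 2.3 = 295.55 sts.
→ 296 sts.

CO 296 sts.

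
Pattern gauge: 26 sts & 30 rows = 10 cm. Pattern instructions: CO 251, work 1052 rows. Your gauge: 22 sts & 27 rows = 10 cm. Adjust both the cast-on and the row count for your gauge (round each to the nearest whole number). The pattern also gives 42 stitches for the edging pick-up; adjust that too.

Cast on 212 stitches; work 947 rows; edging pick-up 36 stitches.

Stitches: 251 × 22/26 = 212.38 → 212.
Rows: 1052 × 27/30 = 946.80 → 947.
edging pick-up: 42 × 22/26 = 35.54 → 36.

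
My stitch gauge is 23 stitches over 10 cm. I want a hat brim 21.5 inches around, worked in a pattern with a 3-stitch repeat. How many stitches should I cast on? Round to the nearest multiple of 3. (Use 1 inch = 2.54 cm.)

126 stitches.

21.5 in = 21.5 × 2.54 = 54.61 cm.
23 / 10 = 2.3 sts/cm.
54.61 × 2.3 = 125.60 sts.
→ 126.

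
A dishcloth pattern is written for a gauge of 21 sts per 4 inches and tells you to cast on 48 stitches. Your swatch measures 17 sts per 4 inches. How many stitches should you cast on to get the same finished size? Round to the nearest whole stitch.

Scale factor = 17 / 21 = 0.810.
48 × 17 / 21 = 38.86 sts.
→ 39 sts.

CO 39 sts.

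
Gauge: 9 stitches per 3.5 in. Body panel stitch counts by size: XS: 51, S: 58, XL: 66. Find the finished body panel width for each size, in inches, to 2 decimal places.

XS 19.83 inches; S 22.56 inches; XL 25.67 inches.

9/3.5 = 2.571 sts per in.
XS: 51 / 2.571 = 19.833 → 19.83 in.
S: 58 / 2.571 = 22.556 → 22.56 in.
XL: 66 / 2.571 = 25.667 → 25.67 in.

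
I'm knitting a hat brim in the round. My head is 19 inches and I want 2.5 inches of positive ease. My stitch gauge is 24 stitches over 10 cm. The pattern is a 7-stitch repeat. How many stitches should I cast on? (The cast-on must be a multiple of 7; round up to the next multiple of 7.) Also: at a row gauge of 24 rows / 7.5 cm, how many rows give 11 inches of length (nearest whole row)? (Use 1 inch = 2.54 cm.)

Cast on 133 stitches; work 89 rows.

Finished = 19 + 2.5 = 21.5 inches.
21.5 inches × 2.54 = 54.61 cm.
24/10 = 2.4 sts per cm; 54.61 × 2.4 = 131.06 sts.
Next multiple of 7 → 133.
11 inches = 27.94 cm; × 3.2 = 89.41 → 89 rows.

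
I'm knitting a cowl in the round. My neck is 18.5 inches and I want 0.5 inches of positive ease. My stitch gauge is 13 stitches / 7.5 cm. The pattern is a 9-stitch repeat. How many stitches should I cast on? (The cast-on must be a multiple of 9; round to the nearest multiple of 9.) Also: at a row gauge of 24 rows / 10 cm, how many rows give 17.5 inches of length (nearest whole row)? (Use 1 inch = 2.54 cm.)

Finished = 18.5 + 0.5 = 19 inches.
19 inches × 2.54 = 48.26 cm.
13/7.5 = 1.733 sts per cm; 48.26 × 1.733 = 83.65 sts.
Nearest multiple of 9 → 81.
17.5 inches = 44.45 cm; × 2.4 = 106.68 → 107 rows.

Cast on 81 stitches; work 107 rows.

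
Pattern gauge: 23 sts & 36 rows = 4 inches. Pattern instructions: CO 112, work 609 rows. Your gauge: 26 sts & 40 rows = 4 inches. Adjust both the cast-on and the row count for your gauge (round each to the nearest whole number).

Stitches: 112 × 26/23 = 126.61 → 127.
Rows: 609 × 40/36 = 676.67 → 677.

Cast on 127 stitches; work 677 rows.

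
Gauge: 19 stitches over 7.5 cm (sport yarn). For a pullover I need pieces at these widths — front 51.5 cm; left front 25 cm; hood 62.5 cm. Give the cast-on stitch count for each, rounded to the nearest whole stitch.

front 130; left front 63; hood 158.

Rate = 19/7.5 = 2.533 sts per cm.
front: 51.5 × 2.533 = 130.47 → 130.
left front: 25 × 2.533 = 63.33 → 63.
hood: 62.5 × 2.533 = 158.33 → 158.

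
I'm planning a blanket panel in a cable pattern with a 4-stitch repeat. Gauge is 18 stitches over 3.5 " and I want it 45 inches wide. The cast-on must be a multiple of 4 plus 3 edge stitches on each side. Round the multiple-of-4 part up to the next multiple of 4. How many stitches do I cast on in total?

CO 234 sts.

18 / 3.5 = 5.143 sts per inch.
45 × 5.143 = 231.43 sts.
Less 6 edge sts → 225.43 for the repeat.
Next multiple of 4: 228.
Add back 6 edge sts → 234.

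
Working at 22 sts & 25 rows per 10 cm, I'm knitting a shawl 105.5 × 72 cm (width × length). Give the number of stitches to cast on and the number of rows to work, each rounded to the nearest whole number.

Stitch gauge = 22/10 = 2.2 sts/cm; 105.5 × 2.2 = 232.10 → 232 sts.
Row gauge = 25/10 = 2.5 rows/cm; 72 × 2.5 = 180.00 → 180 rows.

Cast on 232 stitches and work 180 rows.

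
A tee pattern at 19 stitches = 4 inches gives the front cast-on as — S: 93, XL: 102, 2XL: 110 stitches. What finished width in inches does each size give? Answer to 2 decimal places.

19/4 = 4.75 sts per in.
S: 93 / 4.75 = 19.579 → 19.58 in.
XL: 102 / 4.75 = 21.474 → 21.47 in.
2XL: 110 / 4.75 = 23.158 → 23.16 in.

S 19.58 inches; XL 21.47 inches; 2XL 23.16 inches.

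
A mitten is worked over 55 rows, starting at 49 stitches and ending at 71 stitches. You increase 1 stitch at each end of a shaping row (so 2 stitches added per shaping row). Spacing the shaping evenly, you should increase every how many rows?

Stitches to add: |71 − 49| = 22.
Shaping rows needed: 22 / 2 = 11.
55 rows / 11 = every 5 rows.

Increase every 5th row.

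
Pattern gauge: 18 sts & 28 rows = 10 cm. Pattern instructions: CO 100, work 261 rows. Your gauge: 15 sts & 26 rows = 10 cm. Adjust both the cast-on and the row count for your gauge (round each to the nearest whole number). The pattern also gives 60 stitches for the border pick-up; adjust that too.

Cast on 83 stitches; work 242 rows; border pick-up 50 stitches.

Stitches: 100 × 15/18 = 83.33 → 83.
Rows: 261 × 26/28 = 242.36 → 242.
border pick-up: 60 × 15/18 = 50.00 → 50.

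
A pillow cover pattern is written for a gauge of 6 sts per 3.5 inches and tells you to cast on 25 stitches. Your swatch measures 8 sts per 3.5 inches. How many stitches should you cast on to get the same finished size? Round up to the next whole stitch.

Cast on 34 stitches.

Scale factor = 8 / 6 = 1.333.
25 × 8 / 6 = 33.33 sts.
→ 34 sts.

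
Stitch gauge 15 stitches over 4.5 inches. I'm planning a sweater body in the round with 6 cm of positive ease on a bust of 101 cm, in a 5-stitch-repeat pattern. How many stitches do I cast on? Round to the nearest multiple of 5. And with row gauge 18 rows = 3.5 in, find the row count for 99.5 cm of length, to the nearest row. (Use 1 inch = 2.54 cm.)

Cast on 140 stitches; work 201 rows.

Finished = 101 + 6 = 107 cm.
107 cm × 1/2.54 = 42.13 inches.
15/4.5 = 3.333 sts per in; 42.13 × 3.333 = 140.42 sts.
Nearest multiple of 5 → 140.
99.5 cm = 39.17 inches; × 5.143 = 201.46 → 201 rows.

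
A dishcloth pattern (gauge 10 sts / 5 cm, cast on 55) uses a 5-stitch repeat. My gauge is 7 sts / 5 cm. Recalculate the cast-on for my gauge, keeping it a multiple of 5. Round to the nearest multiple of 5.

55 × 7 / 10 = 38.50.
Nearest multiple of 5: 40.

Cast on 40 stitches.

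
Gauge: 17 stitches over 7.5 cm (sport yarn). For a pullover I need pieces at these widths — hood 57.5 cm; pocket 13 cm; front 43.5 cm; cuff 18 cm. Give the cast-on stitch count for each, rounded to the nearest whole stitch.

hood 130; pocket 29; front 99; cuff 41.

Rate = 17/7.5 = 2.267 sts per cm.
hood: 57.5 × 2.267 = 130.33 → 130.
pocket: 13 × 2.267 = 29.47 → 29.
front: 43.5 × 2.267 = 98.60 → 99.
cuff: 18 × 2.267 = 40.80 → 41.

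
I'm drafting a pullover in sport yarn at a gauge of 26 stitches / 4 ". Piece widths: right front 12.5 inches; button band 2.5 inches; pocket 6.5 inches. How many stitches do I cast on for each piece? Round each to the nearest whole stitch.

Rate = 26/4 = 6.5 sts per in.
right front: 12.5 × 6.5 = 81.25 → 81.
button band: 2.5 × 6.5 = 16.25 → 16.
pocket: 6.5 × 6.5 = 42.25 → 42.

right front 81; button band 16; pocket 42.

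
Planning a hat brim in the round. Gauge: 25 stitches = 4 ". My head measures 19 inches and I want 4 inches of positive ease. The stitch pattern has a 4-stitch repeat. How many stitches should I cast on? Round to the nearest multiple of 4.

Cast on 144 stitches.

Finished = 19 + 4 = 23 inches.
25 / 4 = 6.25 sts/in.
23 × 6.25 = 143.75 sts.
Nearest multiple of 4: 144.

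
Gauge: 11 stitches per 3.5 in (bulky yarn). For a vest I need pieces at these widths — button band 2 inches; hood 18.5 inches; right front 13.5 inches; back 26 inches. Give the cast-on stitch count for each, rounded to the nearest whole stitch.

button band 6; hood 58; right front 42; back 82.

Rate = 11/3.5 = 3.143 sts per in.
button band: 2 × 3.143 = 6.29 → 6.
hood: 18.5 × 3.143 = 58.14 → 58.
right front: 13.5 × 3.143 = 42.43 → 42.
back: 26 × 3.143 = 81.71 → 82.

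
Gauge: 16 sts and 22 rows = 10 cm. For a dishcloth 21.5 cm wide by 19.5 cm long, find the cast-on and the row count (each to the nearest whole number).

Stitch gauge = 16/10 = 1.6 sts/cm; 21.5 × 1.6 = 34.40 → 34 sts.
Row gauge = 22/10 = 2.2 rows/cm; 19.5 × 2.2 = 42.90 → 43 rows.

Cast on 34 stitches and work 43 rows.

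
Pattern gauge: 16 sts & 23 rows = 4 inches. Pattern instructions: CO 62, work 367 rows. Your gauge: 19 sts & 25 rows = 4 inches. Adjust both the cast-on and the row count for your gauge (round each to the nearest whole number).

Stitches: 62 × 19/16 = 73.62 → 74.
Rows: 367 × 25/23 = 398.91 → 399.

Cast on 74 stitches; work 399 rows.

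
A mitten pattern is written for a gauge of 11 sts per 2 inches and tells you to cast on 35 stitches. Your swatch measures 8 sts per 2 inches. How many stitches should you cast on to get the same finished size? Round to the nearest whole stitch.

Cast on 25 stitches.

Scale factor = 8 / 11 = 0.727.
35 × 8 / 11 = 25.45 sts.
→ 25 sts.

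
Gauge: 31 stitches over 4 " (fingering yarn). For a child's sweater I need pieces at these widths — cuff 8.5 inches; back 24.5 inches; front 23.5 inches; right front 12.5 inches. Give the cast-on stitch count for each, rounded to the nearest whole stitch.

cuff 66; back 190; front 182; right front 97.

Rate = 31/4 = 7.75 sts per in.
cuff: 8.5 × 7.75 = 65.88 → 66.
back: 24.5 × 7.75 = 189.88 → 190.
front: 23.5 × 7.75 = 182.12 → 182.
right front: 12.5 × 7.75 = 96.88 → 97.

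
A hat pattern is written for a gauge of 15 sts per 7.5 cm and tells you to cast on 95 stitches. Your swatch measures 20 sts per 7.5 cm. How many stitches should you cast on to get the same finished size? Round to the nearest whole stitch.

CO 127 sts.

Scale factor = 20 / 15 = 1.333.
95 × 20 / 15 = 126.67 sts.
→ 127 sts.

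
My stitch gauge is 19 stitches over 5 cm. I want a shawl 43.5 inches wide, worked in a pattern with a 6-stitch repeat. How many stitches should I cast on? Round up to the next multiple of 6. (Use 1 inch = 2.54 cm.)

420 stitches.

43.5 in = 43.5 × 2.54 = 110.49 cm.
19 / 5 = 3.8 sts/cm.
110.49 × 3.8 = 419.86 sts.
→ 420.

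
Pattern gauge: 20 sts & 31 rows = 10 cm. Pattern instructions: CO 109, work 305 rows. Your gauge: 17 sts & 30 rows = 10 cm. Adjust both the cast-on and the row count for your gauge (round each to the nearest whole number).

Stitches: 109 × 17/20 = 92.65 → 93.
Rows: 305 × 30/31 = 295.16 → 295.

Cast on 93 stitches; work 295 rows.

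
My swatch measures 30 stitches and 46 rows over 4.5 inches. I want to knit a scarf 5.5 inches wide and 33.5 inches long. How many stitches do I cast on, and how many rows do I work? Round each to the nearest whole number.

Stitch gauge = 30/4.5 = 6.667 sts/in; 5.5 × 6.667 = 36.67 → 37 sts.
Row gauge = 46/4.5 = 10.222 rows/in; 33.5 × 10.222 = 342.44 → 342 rows.

Cast on 37 stitches and work 342 rows.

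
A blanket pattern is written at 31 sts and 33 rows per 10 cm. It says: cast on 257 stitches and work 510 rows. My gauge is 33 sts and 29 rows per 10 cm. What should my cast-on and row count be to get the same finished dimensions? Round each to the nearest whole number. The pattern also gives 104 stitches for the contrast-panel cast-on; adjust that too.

Stitches: 257 × 33/31 = 273.58 → 274.
Rows: 510 × 29/33 = 448.18 → 448.
contrast-panel cast-on: 104 × 33/31 = 110.71 → 111.

Cast on 274 stitches; work 448 rows; contrast-panel cast-on 111 stitches.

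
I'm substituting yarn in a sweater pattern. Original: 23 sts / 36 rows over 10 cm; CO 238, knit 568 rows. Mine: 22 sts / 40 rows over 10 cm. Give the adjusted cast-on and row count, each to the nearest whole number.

Cast on 228 stitches; work 631 rows.

Stitches: 238 × 22/23 = 227.65 → 228.
Rows: 568 × 40/36 = 631.11 → 631.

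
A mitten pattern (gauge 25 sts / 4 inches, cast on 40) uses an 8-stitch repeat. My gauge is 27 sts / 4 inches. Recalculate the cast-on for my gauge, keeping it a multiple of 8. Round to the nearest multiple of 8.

40 stitches.

40 × 27 / 25 = 43.20.
Nearest multiple of 8: 40.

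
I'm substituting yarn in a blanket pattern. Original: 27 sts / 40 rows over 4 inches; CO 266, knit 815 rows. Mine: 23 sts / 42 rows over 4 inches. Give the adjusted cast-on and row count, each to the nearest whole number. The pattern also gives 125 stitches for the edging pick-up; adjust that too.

Stitches: 266 × 23/27 = 226.59 → 227.
Rows: 815 × 42/40 = 855.75 → 856.
edging pick-up: 125 × 23/27 = 106.48 → 106.

Cast on 227 stitches; work 856 rows; edging pick-up 106 stitches.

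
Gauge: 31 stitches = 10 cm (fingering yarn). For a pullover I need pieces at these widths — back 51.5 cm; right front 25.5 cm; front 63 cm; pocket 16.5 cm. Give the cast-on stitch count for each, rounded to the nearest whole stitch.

Rate = 31/10 = 3.1 sts per cm.
back: 51.5 × 3.1 = 159.65 → 160.
right front: 25.5 × 3.1 = 79.05 → 79.
front: 63 × 3.1 = 195.30 → 195.
pocket: 16.5 × 3.1 = 51.15 → 51.

back 160; right front 79; front 195; pocket 51.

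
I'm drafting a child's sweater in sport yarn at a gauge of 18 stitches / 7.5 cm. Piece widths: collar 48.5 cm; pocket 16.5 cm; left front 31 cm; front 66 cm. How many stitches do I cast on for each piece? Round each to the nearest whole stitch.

collar 116; pocket 40; left front 74; front 158.

Rate = 18/7.5 = 2.4 sts per cm.
collar: 48.5 × 2.4 = 116.40 → 116.
pocket: 16.5 × 2.4 = 39.60 → 40.
left front: 31 × 2.4 = 74.40 → 74.
front: 66 × 2.4 = 158.40 → 158.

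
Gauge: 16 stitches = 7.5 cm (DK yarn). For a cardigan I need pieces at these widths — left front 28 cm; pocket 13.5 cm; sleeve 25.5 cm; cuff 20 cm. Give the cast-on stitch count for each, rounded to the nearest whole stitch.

left front 60; pocket 29; sleeve 54; cuff 43.

Rate = 16/7.5 = 2.133 sts per cm.
left front: 28 × 2.133 = 59.73 → 60.
pocket: 13.5 × 2.133 = 28.80 → 29.
sleeve: 25.5 × 2.133 = 54.40 → 54.
cuff: 20 × 2.133 = 42.67 → 43.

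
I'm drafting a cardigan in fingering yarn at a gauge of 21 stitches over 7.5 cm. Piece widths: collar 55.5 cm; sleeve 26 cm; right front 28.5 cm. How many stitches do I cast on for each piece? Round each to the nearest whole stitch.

Rate = 21/7.5 = 2.8 sts per cm.
collar: 55.5 × 2.8 = 155.40 → 155.
sleeve: 26 × 2.8 = 72.80 → 73.
right front: 28.5 × 2.8 = 79.80 → 80.

collar 155; sleeve 73; right front 80.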